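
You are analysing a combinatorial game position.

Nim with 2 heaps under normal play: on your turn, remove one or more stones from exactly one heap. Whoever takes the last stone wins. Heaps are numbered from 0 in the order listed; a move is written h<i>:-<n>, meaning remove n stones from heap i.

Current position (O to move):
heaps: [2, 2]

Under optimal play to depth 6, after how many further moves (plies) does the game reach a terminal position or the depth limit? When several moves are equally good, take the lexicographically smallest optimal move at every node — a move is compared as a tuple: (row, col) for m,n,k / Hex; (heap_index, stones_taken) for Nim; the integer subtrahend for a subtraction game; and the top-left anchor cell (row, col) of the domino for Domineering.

ply 1, O at (2,2) | h0:-1=-1→(1,2)*; h0:-2=-1→(0,2); h1:-1=-1→(2,1); h1:-2=-1→(2,0)
ply 2, X at (1,2) | h0:-1=-1→(0,2); h1:-1=+1→(1,1)*; h1:-2=-1→(1,0)
ply 3, O at (1,1) | h0:-1=-1→(0,1)*; h1:-1=-1→(1,0)
ply 4, X at (0,1) | h1:-1=+1→(0,0)*
ply 5: (0,0) is terminal -1 (O); from (2,2) depth 6

PV length from [(2,2)]: 4 plies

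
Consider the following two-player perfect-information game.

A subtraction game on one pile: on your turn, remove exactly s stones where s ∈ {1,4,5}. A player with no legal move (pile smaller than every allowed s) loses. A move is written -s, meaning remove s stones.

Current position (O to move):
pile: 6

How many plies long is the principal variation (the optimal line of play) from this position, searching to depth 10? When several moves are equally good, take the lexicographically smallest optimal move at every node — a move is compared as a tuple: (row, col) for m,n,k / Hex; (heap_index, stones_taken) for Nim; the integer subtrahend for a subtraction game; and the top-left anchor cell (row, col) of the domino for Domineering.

[6] O move#1: -1:-1/5, -4:+1/2*, -5:-1/1
[2] X move#2: -1:-1/1*
[1] O move#3: -1:+1/0*
[0] end (terminal -1, X#4); searched 6 to 10

PV length from [6]: 3 plies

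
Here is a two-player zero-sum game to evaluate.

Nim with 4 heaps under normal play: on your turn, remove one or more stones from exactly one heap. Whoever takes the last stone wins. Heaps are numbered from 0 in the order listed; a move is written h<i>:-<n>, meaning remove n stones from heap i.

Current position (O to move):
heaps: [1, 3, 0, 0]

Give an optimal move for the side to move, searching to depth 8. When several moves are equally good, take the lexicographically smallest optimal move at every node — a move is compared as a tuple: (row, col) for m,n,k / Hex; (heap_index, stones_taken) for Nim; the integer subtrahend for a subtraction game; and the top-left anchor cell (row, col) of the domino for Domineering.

ply 1, O at (1,3,0,0) | h0:-1=-1→(0,3,0,0); h1:-1=-1→(1,2,0,0); h1:-2=+1→(1,1,0,0)*; h1:-3=-1→(1,0,0,0)
ply 2, X at (1,1,0,0) | h0:-1=-1→(0,1,0,0)*; h1:-1=-1→(1,0,0,0)
ply 3, O at (0,1,0,0) | h1:-1=+1→(0,0,0,0)*
ply 4: (0,0,0,0) is terminal -1 (X); from (1,3,0,0) depth 8

O's best at [(1,3,0,0)]: h1:-2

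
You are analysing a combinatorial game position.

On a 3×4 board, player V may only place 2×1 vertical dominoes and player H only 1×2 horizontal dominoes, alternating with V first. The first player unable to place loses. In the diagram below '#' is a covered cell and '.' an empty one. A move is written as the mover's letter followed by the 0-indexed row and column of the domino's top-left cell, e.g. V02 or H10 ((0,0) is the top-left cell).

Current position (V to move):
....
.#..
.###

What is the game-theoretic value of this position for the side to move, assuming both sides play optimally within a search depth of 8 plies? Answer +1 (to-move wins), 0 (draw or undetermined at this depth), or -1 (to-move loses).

p1 V@[..../.#../.###]: V00[#.../##../.###]-1 V02[..#./.##./.###]+1* V03[...#/.#.#/.###]+1 V10[..../##../####]-1
p2 H@[..#./.##./.###]: H00[###./.##./.###]-1*
p3 V@[###./.##./.###]: V03[####/.###/.###]+1* V10[###./###./####]+1
p4 H@[####/.###/.###] terminal -1; root [..../.#../.###] d8

value(..../.#../.###, V) = +1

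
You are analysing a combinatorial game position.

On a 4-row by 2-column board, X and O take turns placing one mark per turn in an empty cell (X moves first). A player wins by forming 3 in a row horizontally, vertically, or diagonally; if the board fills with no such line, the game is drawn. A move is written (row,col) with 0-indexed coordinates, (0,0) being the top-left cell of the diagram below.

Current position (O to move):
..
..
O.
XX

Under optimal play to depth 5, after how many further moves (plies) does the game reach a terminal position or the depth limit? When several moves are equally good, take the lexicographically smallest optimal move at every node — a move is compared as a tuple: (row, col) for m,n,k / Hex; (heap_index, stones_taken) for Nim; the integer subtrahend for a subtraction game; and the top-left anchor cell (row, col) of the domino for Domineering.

p1 O@[../../O./XX]: (0,0)[O./../O./XX]+0* (0,1)[.O/../O./XX]+0 (1,0)[../O./O./XX]+0 (1,1)[../.O/O./XX]+0 (2,1)[../../OO/XX]+0
p2 X@[O./../O./XX]: (0,1)[OX/../O./XX]-1 (1,0)[O./X./O./XX]+0* (1,1)[O./.X/O./XX]-1 (2,1)[O./../OX/XX]-1
p3 O@[O./X./O./XX]: (0,1)[OO/X./O./XX]+0* (1,1)[O./XO/O./XX]+0 (2,1)[O./X./OO/XX]+0
p4 X@[OO/X./O./XX]: (1,1)[OO/XX/O./XX]+0* (2,1)[OO/X./OX/XX]+0
p5 O@[OO/XX/O./XX]: (2,1)[OO/XX/OO/XX]+0*
p6 X@[OO/XX/OO/XX] terminal +0; root [../../O./XX] d5

PV length from [../../O./XX]: 5 plies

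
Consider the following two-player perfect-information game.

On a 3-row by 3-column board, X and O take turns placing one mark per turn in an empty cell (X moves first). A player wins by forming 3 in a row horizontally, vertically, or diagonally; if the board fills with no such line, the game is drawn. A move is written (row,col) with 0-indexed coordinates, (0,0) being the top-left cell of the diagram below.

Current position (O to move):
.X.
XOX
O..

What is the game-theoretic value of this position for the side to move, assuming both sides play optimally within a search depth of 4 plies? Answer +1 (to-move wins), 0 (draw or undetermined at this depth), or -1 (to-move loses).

value(.X./XOX/O.., O) = +1

p1 O@[.X./XOX/O..]: (0,0)[OX./XOX/O..]+1* (0,2)[.XO/XOX/O..]+1 (2,1)[.X./XOX/OO.]+1 (2,2)[.X./XOX/O.O]+1
p2 X@[OX./XOX/O..]: (0,2)[OXX/XOX/O..]-1* (2,1)[OX./XOX/OX.]-1 (2,2)[OX./XOX/O.X]-1
p3 O@[OXX/XOX/O..]: (2,1)[OXX/XOX/OO.]-1 (2,2)[OXX/XOX/O.O]+1*
p4 X@[OXX/XOX/O.O] terminal -1; root [.X./XOX/O..] d4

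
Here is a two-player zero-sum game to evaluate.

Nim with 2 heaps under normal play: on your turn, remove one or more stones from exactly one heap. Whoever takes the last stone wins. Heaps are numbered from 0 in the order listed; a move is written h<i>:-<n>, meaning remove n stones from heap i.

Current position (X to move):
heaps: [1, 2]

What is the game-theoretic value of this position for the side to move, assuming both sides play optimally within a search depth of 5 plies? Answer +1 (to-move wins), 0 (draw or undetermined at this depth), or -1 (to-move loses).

value((1,2), X) = +1

ply 1, X at (1,2) | h0:-1=-1→(0,2); h1:-1=+1→(1,1)*; h1:-2=-1→(1,0)
ply 2, O at (1,1) | h0:-1=-1→(0,1)*; h1:-1=-1→(1,0)
ply 3, X at (0,1) | h1:-1=+1→(0,0)*
ply 4: (0,0) is terminal -1 (O); from (1,2) depth 5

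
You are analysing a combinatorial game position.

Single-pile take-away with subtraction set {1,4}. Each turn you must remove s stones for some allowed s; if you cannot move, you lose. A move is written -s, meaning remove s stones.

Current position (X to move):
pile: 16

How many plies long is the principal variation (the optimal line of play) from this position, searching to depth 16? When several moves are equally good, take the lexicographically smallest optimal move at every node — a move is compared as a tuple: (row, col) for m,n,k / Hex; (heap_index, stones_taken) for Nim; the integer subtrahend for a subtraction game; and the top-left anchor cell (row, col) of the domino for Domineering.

p1 X@[16]: -1[15]+1* -4[12]+1
p2 O@[15]: -1[14]-1* -4[11]-1
p3 X@[14]: -1[13]-1 -4[10]+1*
p4 O@[10]: -1[9]-1* -4[6]-1
p5 X@[9]: -1[8]-1 -4[5]+1*
p6 O@[5]: -1[4]-1* -4[1]-1
p7 X@[4]: -1[3]-1 -4[0]+1*
p8 O@[0] terminal -1; root [16] d16

PV length from [16]: 7 plies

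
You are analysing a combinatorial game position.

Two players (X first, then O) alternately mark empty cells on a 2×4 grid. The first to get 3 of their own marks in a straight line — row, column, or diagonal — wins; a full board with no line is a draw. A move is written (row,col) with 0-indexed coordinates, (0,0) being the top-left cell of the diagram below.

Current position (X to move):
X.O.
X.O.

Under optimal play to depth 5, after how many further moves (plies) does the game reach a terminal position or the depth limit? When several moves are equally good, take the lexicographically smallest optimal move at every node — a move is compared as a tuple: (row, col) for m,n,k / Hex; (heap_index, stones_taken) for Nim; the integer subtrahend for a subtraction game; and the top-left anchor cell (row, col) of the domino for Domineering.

ply 1, X at X.O./X.O. | (0,1)=+0→XXO./X.O.*; (0,3)=+0→X.OX/X.O.; (1,1)=+0→X.O./XXO.; (1,3)=+0→X.O./X.OX
ply 2, O at XXO./X.O. | (0,3)=+0→XXOO/X.O.*; (1,1)=+0→XXO./XOO.; (1,3)=+0→XXO./X.OO
ply 3, X at XXOO/X.O. | (1,1)=+0→XXOO/XXO.*; (1,3)=+0→XXOO/X.OX
ply 4, O at XXOO/XXO. | (1,3)=+0→XXOO/XXOO*
ply 5: XXOO/XXOO is terminal +0 (X); from X.O./X.O. depth 5

PV length from [X.O./X.O.]: 4 plies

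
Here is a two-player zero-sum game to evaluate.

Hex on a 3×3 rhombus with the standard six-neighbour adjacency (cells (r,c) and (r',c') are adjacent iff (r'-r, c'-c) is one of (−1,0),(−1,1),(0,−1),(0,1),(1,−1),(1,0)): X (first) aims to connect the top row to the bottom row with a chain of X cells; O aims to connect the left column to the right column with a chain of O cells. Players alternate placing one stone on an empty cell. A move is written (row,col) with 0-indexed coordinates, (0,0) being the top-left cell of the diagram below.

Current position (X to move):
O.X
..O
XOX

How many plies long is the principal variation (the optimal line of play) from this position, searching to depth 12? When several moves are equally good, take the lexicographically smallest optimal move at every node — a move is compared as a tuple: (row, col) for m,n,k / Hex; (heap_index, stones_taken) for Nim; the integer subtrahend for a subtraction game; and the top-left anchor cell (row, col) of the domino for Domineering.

PV length from [O.X/..O/XOX]: 3 plies

p1 X@[O.X/..O/XOX]: (0,1)[OXX/..O/XOX]+1* (1,0)[O.X/X.O/XOX]+1 (1,1)[O.X/.XO/XOX]+1
p2 O@[OXX/..O/XOX]: (1,0)[OXX/O.O/XOX]-1* (1,1)[OXX/.OO/XOX]-1
p3 X@[OXX/O.O/XOX]: (1,1)[OXX/OXO/XOX]+1*
p4 O@[OXX/OXO/XOX] terminal -1; root [O.X/..O/XOX] d12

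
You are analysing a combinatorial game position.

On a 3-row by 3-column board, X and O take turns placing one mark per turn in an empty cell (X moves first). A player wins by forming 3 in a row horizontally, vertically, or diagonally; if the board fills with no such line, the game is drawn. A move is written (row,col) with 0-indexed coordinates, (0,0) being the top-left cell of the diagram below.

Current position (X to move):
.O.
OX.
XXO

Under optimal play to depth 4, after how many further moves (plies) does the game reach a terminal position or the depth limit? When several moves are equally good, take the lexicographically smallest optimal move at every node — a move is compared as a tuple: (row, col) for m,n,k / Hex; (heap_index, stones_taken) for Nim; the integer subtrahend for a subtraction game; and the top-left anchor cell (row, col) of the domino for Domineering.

ply 1, X at .O./OX./XXO | (0,0)=+0→XO./OX./XXO; (0,2)=+1→.OX/OX./XXO*; (1,2)=+0→.O./OXX/XXO
ply 2: .OX/OX./XXO is terminal -1 (O); from .O./OX./XXO depth 4

PV length from [.O./OX./XXO]: 1 ply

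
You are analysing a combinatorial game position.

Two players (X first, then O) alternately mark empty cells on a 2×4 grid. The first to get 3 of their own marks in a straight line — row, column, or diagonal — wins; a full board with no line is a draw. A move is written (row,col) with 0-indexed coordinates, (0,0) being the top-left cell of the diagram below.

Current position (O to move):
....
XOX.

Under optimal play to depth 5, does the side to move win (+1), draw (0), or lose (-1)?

value(..../XOX., O) = 0

p1 O@[..../XOX.]: (0,0)[O.../XOX.]+0* (0,1)[.O../XOX.]+0 (0,2)[..O./XOX.]+0 (0,3)[...O/XOX.]+0 (1,3)[..../XOXO]+0
p2 X@[O.../XOX.]: (0,1)[OX../XOX.]+0* (0,2)[O.X./XOX.]+0 (0,3)[O..X/XOX.]+0 (1,3)[O.../XOXX]+0
p3 O@[OX../XOX.]: (0,2)[OXO./XOX.]+0* (0,3)[OX.O/XOX.]+0 (1,3)[OX../XOXO]+0
p4 X@[OXO./XOX.]: (0,3)[OXOX/XOX.]+0* (1,3)[OXO./XOXX]+0
p5 O@[OXOX/XOX.]: (1,3)[OXOX/XOXO]+0*
p6 X@[OXOX/XOXO] terminal +0; root [..../XOX.] d5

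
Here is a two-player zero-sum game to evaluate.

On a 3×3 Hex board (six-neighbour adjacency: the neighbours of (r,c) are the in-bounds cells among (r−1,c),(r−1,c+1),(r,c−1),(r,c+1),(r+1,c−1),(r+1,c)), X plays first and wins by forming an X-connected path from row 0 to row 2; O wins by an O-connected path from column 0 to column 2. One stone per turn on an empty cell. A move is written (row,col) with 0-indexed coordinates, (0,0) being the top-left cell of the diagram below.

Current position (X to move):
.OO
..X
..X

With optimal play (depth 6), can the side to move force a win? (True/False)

[.OO/..X/..X] X move#1: (0,0):-1/XOO/..X/..X*, (1,0):-1/.OO/X.X/..X, (1,1):-1/.OO/.XX/..X, (2,0):-1/.OO/..X/X.X, (2,1):-1/.OO/..X/.XX
[XOO/..X/..X] O move#2: (1,0):+1/XOO/O.X/..X*, (1,1):+1/XOO/.OX/..X, (2,0):+1/XOO/..X/O.X, (2,1):-1/XOO/..X/.OX
[XOO/O.X/..X] end (terminal -1, X#3); searched .OO/..X/..X to 6

X winning at [.OO/..X/..X]: False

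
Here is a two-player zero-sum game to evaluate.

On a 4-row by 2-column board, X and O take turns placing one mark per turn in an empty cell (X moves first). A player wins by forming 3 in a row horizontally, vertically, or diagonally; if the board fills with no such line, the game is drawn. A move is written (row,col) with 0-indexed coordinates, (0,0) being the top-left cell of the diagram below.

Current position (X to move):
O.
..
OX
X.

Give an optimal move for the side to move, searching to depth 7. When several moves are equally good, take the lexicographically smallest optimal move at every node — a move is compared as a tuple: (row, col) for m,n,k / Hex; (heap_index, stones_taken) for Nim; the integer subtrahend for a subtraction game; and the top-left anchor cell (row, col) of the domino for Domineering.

p1 X@[O./../OX/X.]: (0,1)[OX/../OX/X.]-1 (1,0)[O./X./OX/X.]+0* (1,1)[O./.X/OX/X.]-1 (3,1)[O./../OX/XX]-1
p2 O@[O./X./OX/X.]: (0,1)[OO/X./OX/X.]+0* (1,1)[O./XO/OX/X.]+0 (3,1)[O./X./OX/XO]+0
p3 X@[OO/X./OX/X.]: (1,1)[OO/XX/OX/X.]+0* (3,1)[OO/X./OX/XX]+0
p4 O@[OO/XX/OX/X.]: (3,1)[OO/XX/OX/XO]+0*
p5 X@[OO/XX/OX/XO] terminal +0; root [O./../OX/X.] d7

X's best at [O./../OX/X.]: (1,0)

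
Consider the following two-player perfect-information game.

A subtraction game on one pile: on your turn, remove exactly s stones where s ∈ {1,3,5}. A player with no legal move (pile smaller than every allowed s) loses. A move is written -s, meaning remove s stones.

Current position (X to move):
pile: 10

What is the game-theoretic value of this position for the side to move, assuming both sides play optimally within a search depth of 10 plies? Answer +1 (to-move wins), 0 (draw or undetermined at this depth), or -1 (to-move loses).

[10] X move#1: -1:-1/9*, -3:-1/7, -5:-1/5
[9] O move#2: -1:+1/8*, -3:+1/6, -5:+1/4
[8] X move#3: -1:-1/7*, -3:-1/5, -5:-1/3
[7] O move#4: -1:+1/6*, -3:+1/4, -5:+1/2
[6] X move#5: -1:-1/5*, -3:-1/3, -5:-1/1
[5] O move#6: -1:+1/4*, -3:+1/2, -5:+1/0
[4] X move#7: -1:-1/3*, -3:-1/1
[3] O move#8: -1:+1/2*, -3:+1/0
[2] X move#9: -1:-1/1*
[1] O move#10: -1:+1/0*
[0] end (terminal -1, X#11); searched 10 to 10

value(10, X) = -1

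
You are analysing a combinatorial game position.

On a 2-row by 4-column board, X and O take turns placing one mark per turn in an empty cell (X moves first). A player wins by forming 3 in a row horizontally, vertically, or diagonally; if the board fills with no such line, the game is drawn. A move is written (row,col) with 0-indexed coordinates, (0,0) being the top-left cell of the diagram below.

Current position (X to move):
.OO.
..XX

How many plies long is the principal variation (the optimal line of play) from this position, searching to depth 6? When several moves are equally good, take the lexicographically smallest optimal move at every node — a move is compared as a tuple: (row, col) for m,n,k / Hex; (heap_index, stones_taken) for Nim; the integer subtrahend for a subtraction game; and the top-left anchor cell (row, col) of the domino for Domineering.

PV length from [.OO./..XX]: 1 ply

[.OO./..XX] X move#1: (0,0):-1/XOO./..XX, (0,3):-1/.OOX/..XX, (1,0):-1/.OO./X.XX, (1,1):+1/.OO./.XXX*
[.OO./.XXX] end (terminal -1, O#2); searched .OO./..XX to 6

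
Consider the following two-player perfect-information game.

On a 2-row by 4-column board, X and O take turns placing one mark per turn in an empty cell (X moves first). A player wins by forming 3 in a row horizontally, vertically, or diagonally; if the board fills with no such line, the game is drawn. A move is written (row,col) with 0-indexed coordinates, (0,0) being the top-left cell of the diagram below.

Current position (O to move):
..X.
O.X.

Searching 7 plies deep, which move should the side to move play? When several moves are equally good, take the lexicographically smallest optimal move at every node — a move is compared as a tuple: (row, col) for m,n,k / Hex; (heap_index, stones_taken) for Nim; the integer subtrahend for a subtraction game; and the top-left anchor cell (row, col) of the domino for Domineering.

O's best at [..X./O.X.]: (0,0)

p1 O@[..X./O.X.]: (0,0)[O.X./O.X.]+0* (0,1)[.OX./O.X.]+0 (0,3)[..XO/O.X.]+0 (1,1)[..X./OOX.]-1 (1,3)[..X./O.XO]-1
p2 X@[O.X./O.X.]: (0,1)[OXX./O.X.]+0* (0,3)[O.XX/O.X.]+0 (1,1)[O.X./OXX.]+0 (1,3)[O.X./O.XX]+0
p3 O@[OXX./O.X.]: (0,3)[OXXO/O.X.]+0* (1,1)[OXX./OOX.]-1 (1,3)[OXX./O.XO]-1
p4 X@[OXXO/O.X.]: (1,1)[OXXO/OXX.]+0* (1,3)[OXXO/O.XX]+0
p5 O@[OXXO/OXX.]: (1,3)[OXXO/OXXO]+0*
p6 X@[OXXO/OXXO] terminal +0; root [..X./O.X.] d7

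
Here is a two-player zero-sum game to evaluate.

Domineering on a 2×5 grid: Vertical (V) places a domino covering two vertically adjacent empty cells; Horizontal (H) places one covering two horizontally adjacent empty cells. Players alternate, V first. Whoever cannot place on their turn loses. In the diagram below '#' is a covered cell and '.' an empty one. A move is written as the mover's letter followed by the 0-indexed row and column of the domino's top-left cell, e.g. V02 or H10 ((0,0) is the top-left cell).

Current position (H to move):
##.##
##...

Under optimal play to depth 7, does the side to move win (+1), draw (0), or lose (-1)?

value(##.##/##..., H) = +1

p1 H@[##.##/##...]: H12[##.##/####.]+1* H13[##.##/##.##]-1
p2 V@[##.##/####.] terminal -1; root [##.##/##...] d7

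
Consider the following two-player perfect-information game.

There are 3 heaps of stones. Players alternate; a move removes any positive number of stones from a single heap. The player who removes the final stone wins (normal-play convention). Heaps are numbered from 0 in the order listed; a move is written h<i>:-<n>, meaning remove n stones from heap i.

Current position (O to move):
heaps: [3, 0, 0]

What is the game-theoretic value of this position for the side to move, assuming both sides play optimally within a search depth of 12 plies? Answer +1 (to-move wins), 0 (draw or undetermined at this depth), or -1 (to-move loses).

value((3,0,0), O) = +1

ply 1, O at (3,0,0) | h0:-1=-1→(2,0,0); h0:-2=-1→(1,0,0); h0:-3=+1→(0,0,0)*
ply 2: (0,0,0) is terminal -1 (X); from (3,0,0) depth 12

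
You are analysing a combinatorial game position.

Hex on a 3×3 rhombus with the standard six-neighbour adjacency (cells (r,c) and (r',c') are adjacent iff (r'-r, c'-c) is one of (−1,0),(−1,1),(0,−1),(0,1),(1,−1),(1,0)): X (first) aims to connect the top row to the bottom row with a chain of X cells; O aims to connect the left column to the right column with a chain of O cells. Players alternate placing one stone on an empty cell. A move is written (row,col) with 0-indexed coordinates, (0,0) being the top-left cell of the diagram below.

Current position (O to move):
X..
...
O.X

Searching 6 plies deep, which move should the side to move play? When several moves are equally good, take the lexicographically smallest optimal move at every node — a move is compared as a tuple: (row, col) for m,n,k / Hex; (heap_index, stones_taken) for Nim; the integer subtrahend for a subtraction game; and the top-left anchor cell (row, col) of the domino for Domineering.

p1 O@[X../.../O.X]: (0,1)[XO./.../O.X]-1 (0,2)[X.O/.../O.X]-1 (1,0)[X../O../O.X]-1 (1,1)[X../.O./O.X]+1* (1,2)[X../..O/O.X]+1 (2,1)[X../.../OOX]-1
p2 X@[X../.O./O.X]: (0,1)[XX./.O./O.X]-1* (0,2)[X.X/.O./O.X]-1 (1,0)[X../XO./O.X]-1 (1,2)[X../.OX/O.X]-1 (2,1)[X../.O./OXX]-1
p3 O@[XX./.O./O.X]: (0,2)[XXO/.O./O.X]+1* (1,0)[XX./OO./O.X]+1 (1,2)[XX./.OO/O.X]+1 (2,1)[XX./.O./OOX]+1
p4 X@[XXO/.O./O.X] terminal -1; root [X../.../O.X] d6

O's best at [X../.../O.X]: (1,1)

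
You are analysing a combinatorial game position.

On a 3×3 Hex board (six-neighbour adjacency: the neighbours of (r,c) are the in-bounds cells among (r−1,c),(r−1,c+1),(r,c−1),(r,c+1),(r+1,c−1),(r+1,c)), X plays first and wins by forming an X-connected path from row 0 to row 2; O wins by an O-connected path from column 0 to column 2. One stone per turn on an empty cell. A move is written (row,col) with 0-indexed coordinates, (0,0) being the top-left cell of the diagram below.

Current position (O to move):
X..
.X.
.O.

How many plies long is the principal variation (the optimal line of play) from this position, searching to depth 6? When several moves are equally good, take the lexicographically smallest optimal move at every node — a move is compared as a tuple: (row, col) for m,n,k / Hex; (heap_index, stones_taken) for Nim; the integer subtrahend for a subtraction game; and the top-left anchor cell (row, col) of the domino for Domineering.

PV length from [X../.X./.O.]: 5 plies

[X../.X./.O.] O move#1: (0,1):-1/XO./.X./.O., (0,2):-1/X.O/.X./.O., (1,0):-1/X../OX./.O., (1,2):-1/X../.XO/.O., (2,0):+1/X../.X./OO.*, (2,2):-1/X../.X./.OO
[X../.X./OO.] X move#2: (0,1):-1/XX./.X./OO.*, (0,2):-1/X.X/.X./OO., (1,0):-1/X../XX./OO., (1,2):-1/X../.XX/OO., (2,2):-1/X../.X./OOX
[XX./.X./OO.] O move#3: (0,2):+1/XXO/.X./OO.*, (1,0):+1/XX./OX./OO., (1,2):+1/XX./.XO/OO., (2,2):+1/XX./.X./OOO
[XXO/.X./OO.] X move#4: (1,0):-1/XXO/XX./OO.*, (1,2):-1/XXO/.XX/OO., (2,2):-1/XXO/.X./OOX
[XXO/XX./OO.] O move#5: (1,2):+1/XXO/XXO/OO.*, (2,2):+1/XXO/XX./OOO
[XXO/XXO/OO.] end (terminal -1, X#6); searched X../.X./.O. to 6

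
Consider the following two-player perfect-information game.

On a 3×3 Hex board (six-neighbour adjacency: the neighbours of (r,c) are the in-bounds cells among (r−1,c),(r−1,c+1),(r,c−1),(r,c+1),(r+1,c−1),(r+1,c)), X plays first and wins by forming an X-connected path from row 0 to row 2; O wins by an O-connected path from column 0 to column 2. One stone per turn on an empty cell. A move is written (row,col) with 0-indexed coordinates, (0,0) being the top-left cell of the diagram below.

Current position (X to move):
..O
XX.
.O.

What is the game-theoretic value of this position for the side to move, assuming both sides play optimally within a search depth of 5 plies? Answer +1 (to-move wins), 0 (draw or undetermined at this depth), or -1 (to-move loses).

value(..O/XX./.O., X) = +1

[..O/XX./.O.] X move#1: (0,0):-1/X.O/XX./.O., (0,1):-1/.XO/XX./.O., (1,2):+1/..O/XXX/.O.*, (2,0):+1/..O/XX./XO., (2,2):+1/..O/XX./.OX
[..O/XXX/.O.] O move#2: (0,0):-1/O.O/XXX/.O.*, (0,1):-1/.OO/XXX/.O., (2,0):-1/..O/XXX/OO., (2,2):-1/..O/XXX/.OO
[O.O/XXX/.O.] X move#3: (0,1):+1/OXO/XXX/.O.*, (2,0):-1/O.O/XXX/XO., (2,2):-1/O.O/XXX/.OX
[OXO/XXX/.O.] O move#4: (2,0):-1/OXO/XXX/OO.*, (2,2):-1/OXO/XXX/.OO
[OXO/XXX/OO.] X move#5: (2,2):+1/OXO/XXX/OOX*
[OXO/XXX/OOX] end (terminal -1, O#6); searched ..O/XX./.O. to 5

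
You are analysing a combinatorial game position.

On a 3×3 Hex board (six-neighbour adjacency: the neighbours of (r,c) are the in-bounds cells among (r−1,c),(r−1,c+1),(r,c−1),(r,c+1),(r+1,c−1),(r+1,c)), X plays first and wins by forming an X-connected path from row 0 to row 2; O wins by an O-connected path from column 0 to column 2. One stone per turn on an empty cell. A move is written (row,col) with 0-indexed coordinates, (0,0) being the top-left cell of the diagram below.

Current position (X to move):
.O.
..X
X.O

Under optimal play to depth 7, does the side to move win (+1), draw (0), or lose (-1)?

value(.O./..X/X.O, X) = +1

p1 X@[.O./..X/X.O]: (0,0)[XO./..X/X.O]+1* (0,2)[.OX/..X/X.O]+1 (1,0)[.O./X.X/X.O]+1 (1,1)[.O./.XX/X.O]-1 (2,1)[.O./..X/XXO]-1
p2 O@[XO./..X/X.O]: (0,2)[XOO/..X/X.O]-1* (1,0)[XO./O.X/X.O]-1 (1,1)[XO./.OX/X.O]-1 (2,1)[XO./..X/XOO]-1
p3 X@[XOO/..X/X.O]: (1,0)[XOO/X.X/X.O]+1* (1,1)[XOO/.XX/X.O]-1 (2,1)[XOO/..X/XXO]-1
p4 O@[XOO/X.X/X.O] terminal -1; root [.O./..X/X.O] d7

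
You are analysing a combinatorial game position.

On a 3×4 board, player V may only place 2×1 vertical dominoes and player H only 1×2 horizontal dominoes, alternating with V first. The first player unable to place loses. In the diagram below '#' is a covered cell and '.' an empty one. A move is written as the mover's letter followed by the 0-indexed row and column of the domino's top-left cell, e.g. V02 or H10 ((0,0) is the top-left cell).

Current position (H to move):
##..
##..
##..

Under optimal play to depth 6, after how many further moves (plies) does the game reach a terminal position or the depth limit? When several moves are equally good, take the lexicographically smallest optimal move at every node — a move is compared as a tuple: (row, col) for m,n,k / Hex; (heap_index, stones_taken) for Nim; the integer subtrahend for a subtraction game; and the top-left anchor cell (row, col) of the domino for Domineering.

ply 1, H at ##../##../##.. | H02=-1→####/##../##..; H12=+1→##../####/##..*; H22=-1→##../##../####
ply 2: ##../####/##.. is terminal -1 (V); from ##../##../##.. depth 6

PV length from [##../##../##..]: 1 ply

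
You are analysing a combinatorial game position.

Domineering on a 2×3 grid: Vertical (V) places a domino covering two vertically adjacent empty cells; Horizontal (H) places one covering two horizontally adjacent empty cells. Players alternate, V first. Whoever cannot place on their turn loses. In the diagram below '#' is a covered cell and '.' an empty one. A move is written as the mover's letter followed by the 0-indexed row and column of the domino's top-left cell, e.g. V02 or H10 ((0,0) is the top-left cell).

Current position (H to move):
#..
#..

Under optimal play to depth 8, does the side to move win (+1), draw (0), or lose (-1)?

value(#../#.., H) = +1

ply 1, H at #../#.. | H01=+1→###/#..*; H11=+1→#../###
ply 2: ###/#.. is terminal -1 (V); from #../#.. depth 8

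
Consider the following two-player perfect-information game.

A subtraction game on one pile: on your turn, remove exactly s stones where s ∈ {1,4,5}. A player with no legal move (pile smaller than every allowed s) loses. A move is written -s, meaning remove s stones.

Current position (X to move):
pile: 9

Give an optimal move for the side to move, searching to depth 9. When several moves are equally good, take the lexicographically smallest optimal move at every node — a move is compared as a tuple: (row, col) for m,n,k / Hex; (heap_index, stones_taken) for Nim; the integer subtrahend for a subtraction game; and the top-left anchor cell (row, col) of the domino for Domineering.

[9] X move#1: -1:+1/8*, -4:-1/5, -5:-1/4
[8] O move#2: -1:-1/7*, -4:-1/4, -5:-1/3
[7] X move#3: -1:-1/6, -4:-1/3, -5:+1/2*
[2] O move#4: -1:-1/1*
[1] X move#5: -1:+1/0*
[0] end (terminal -1, O#6); searched 9 to 9

X's best at [9]: -1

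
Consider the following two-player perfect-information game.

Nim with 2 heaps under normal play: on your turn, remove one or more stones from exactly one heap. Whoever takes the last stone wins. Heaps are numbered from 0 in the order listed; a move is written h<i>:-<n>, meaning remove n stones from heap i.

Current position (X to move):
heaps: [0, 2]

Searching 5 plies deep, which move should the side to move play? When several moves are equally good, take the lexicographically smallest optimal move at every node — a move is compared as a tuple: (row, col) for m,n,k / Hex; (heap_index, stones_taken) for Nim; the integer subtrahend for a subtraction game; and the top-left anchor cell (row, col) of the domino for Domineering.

X's best at [(0,2)]: h1:-2

ply 1, X at (0,2) | h1:-1=-1→(0,1); h1:-2=+1→(0,0)*
ply 2: (0,0) is terminal -1 (O); from (0,2) depth 5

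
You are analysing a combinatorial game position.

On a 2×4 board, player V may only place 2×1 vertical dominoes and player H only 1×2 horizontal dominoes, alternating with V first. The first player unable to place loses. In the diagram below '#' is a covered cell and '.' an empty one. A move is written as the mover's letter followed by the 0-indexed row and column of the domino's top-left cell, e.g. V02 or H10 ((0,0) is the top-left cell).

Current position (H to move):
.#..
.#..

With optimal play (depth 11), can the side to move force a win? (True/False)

p1 H@[.#../.#..]: H02[.###/.#..]+1* H12[.#../.###]+1
p2 V@[.###/.#..]: V00[####/##..]-1*
p3 H@[####/##..]: H12[####/####]+1*
p4 V@[####/####] terminal -1; root [.#../.#..] d11

H winning at [.#../.#..]: True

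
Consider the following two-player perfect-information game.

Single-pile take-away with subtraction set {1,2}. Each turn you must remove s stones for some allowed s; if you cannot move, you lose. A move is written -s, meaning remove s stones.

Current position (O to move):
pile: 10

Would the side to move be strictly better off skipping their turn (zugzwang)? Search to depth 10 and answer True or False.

[10] O move#1: -1:+1/9*, -2:-1/8
[9] X move#2: -1:-1/8*, -2:-1/7
[8] O move#3: -1:-1/7, -2:+1/6*
[6] X move#4: -1:-1/5*, -2:-1/4
[5] O move#5: -1:-1/4, -2:+1/3*
[3] X move#6: -1:-1/2*, -2:-1/1
[2] O move#7: -1:-1/1, -2:+1/0*
[0] end (terminal -1, X#8); searched 10 to 10
if O skipped the turn, X would face:
~ [10] X move#1: -1:+1/9*, -2:-1/8
~ [9] O move#2: -1:-1/8*, -2:-1/7
~ [8] X move#3: -1:-1/7, -2:+1/6*
~ [6] O move#4: -1:-1/5*, -2:-1/4
~ [5] X move#5: -1:-1/4, -2:+1/3*
~ [3] O move#6: -1:-1/2*, -2:-1/1
~ [2] X move#7: -1:-1/1, -2:+1/0*
~ [0] end (terminal -1, O#8); searched 10 to 10
compare (O): move=+1 vs pass=-1

zugzwang(10, O) = False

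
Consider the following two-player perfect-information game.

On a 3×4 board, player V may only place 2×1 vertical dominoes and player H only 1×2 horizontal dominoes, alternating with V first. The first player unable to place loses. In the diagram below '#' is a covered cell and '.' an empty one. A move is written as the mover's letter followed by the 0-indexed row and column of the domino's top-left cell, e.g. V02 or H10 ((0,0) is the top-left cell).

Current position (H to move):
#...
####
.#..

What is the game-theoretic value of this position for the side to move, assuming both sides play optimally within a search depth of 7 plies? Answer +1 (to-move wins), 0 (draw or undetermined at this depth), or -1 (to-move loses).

value(#.../####/.#.., H) = +1

ply 1, H at #.../####/.#.. | H01=+1→###./####/.#..*; H02=+1→#.##/####/.#..; H22=+1→#.../####/.###
ply 2: ###./####/.#.. is terminal -1 (V); from #.../####/.#.. depth 7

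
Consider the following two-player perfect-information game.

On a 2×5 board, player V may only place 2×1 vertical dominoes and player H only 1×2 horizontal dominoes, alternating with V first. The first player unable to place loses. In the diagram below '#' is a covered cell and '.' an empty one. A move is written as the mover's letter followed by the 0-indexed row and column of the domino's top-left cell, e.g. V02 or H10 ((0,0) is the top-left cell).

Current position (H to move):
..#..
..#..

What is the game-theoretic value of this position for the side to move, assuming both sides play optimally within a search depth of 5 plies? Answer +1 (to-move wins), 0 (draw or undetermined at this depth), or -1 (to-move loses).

value(..#../..#.., H) = -1

ply 1, H at ..#../..#.. | H00=-1→###../..#..*; H03=-1→..###/..#..; H10=-1→..#../###..; H13=-1→..#../..###
ply 2, V at ###../..#.. | V03=+1→####./..##.*; V04=+1→###.#/..#.#
ply 3, H at ####./..##. | H10=-1→####./####.*
ply 4, V at ####./####. | V04=+1→#####/#####*
ply 5: #####/##### is terminal -1 (H); from ..#../..#.. depth 5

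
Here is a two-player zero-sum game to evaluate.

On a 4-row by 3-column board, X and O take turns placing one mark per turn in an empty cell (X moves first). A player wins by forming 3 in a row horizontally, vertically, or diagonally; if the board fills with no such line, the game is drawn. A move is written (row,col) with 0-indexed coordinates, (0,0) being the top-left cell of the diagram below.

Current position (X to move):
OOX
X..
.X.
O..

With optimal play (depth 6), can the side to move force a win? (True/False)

X winning at [OOX/X../.X./O..]: True

ply 1, X at OOX/X../.X./O.. | (1,1)=+1→OOX/XX./.X./O..*; (1,2)=+1→OOX/X.X/.X./O..; (2,0)=+1→OOX/X../XX./O..; (2,2)=+1→OOX/X../.XX/O..; (3,1)=+1→OOX/X../.X./OX.; (3,2)=+1→OOX/X../.X./O.X
ply 2, O at OOX/XX./.X./O.. | (1,2)=-1→OOX/XXO/.X./O..*; (2,0)=-1→OOX/XX./OX./O..; (2,2)=-1→OOX/XX./.XO/O..; (3,1)=-1→OOX/XX./.X./OO.; (3,2)=-1→OOX/XX./.X./O.O
ply 3, X at OOX/XXO/.X./O.. | (2,0)=+1→OOX/XXO/XX./O..*; (2,2)=+1→OOX/XXO/.XX/O..; (3,1)=+1→OOX/XXO/.X./OX.; (3,2)=+1→OOX/XXO/.X./O.X
ply 4: OOX/XXO/XX./O.. is terminal -1 (O); from OOX/X../.X./O.. depth 6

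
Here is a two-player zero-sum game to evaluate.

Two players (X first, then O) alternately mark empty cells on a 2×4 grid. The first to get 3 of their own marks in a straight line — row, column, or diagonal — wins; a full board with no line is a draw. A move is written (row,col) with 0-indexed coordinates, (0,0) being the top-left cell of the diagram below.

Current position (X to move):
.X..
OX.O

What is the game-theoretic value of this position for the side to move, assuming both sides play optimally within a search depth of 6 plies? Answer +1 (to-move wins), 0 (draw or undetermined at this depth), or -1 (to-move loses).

p1 X@[.X../OX.O]: (0,0)[XX../OX.O]+0 (0,2)[.XX./OX.O]+1* (0,3)[.X.X/OX.O]+0 (1,2)[.X../OXXO]+0
p2 O@[.XX./OX.O]: (0,0)[OXX./OX.O]-1* (0,3)[.XXO/OX.O]-1 (1,2)[.XX./OXOO]-1
p3 X@[OXX./OX.O]: (0,3)[OXXX/OX.O]+1* (1,2)[OXX./OXXO]+0
p4 O@[OXXX/OX.O] terminal -1; root [.X../OX.O] d6

value(.X../OX.O, X) = +1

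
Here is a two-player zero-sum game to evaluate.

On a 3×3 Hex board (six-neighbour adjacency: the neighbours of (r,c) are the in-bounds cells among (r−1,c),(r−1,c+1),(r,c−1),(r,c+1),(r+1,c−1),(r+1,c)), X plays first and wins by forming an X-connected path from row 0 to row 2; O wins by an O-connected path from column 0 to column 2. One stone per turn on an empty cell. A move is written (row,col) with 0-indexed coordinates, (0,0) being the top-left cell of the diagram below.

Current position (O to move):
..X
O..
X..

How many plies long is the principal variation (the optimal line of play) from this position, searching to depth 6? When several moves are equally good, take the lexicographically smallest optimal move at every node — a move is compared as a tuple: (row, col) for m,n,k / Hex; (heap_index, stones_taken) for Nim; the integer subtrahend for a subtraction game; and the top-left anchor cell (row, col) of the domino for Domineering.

PV length from [..X/O../X..]: 6 plies

ply 1, O at ..X/O../X.. | (0,0)=-1→O.X/O../X..*; (0,1)=-1→.OX/O../X..; (1,1)=-1→..X/OO./X..; (1,2)=-1→..X/O.O/X..; (2,1)=-1→..X/O../XO.; (2,2)=-1→..X/O../X.O
ply 2, X at O.X/O../X.. | (0,1)=+1→OXX/O../X..*; (1,1)=+1→O.X/OX./X..; (1,2)=+1→O.X/O.X/X..; (2,1)=+1→O.X/O../XX.; (2,2)=+1→O.X/O../X.X
ply 3, O at OXX/O../X.. | (1,1)=-1→OXX/OO./X..*; (1,2)=-1→OXX/O.O/X..; (2,1)=-1→OXX/O../XO.; (2,2)=-1→OXX/O../X.O
ply 4, X at OXX/OO./X.. | (1,2)=+1→OXX/OOX/X..*; (2,1)=-1→OXX/OO./XX.; (2,2)=-1→OXX/OO./X.X
ply 5, O at OXX/OOX/X.. | (2,1)=-1→OXX/OOX/XO.*; (2,2)=-1→OXX/OOX/X.O
ply 6, X at OXX/OOX/XO. | (2,2)=+1→OXX/OOX/XOX*
ply 7: OXX/OOX/XOX is terminal -1 (O); from ..X/O../X.. depth 6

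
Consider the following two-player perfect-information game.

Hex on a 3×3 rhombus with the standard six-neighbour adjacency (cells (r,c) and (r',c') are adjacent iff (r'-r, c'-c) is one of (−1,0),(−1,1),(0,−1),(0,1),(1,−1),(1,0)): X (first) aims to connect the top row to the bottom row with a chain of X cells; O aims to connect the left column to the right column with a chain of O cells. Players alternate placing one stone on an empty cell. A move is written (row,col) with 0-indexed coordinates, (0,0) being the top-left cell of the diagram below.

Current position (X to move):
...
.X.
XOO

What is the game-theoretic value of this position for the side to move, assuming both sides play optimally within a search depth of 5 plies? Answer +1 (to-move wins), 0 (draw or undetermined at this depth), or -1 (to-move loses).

value(.../.X./XOO, X) = +1

[.../.X./XOO] X move#1: (0,0):+1/X../.X./XOO*, (0,1):+1/.X./.X./XOO, (0,2):+1/..X/.X./XOO, (1,0):+1/.../XX./XOO, (1,2):+1/.../.XX/XOO
[X../.X./XOO] O move#2: (0,1):-1/XO./.X./XOO*, (0,2):-1/X.O/.X./XOO, (1,0):-1/X../OX./XOO, (1,2):-1/X../.XO/XOO
[XO./.X./XOO] X move#3: (0,2):+1/XOX/.X./XOO*, (1,0):+1/XO./XX./XOO, (1,2):+1/XO./.XX/XOO
[XOX/.X./XOO] end (terminal -1, O#4); searched .../.X./XOO to 5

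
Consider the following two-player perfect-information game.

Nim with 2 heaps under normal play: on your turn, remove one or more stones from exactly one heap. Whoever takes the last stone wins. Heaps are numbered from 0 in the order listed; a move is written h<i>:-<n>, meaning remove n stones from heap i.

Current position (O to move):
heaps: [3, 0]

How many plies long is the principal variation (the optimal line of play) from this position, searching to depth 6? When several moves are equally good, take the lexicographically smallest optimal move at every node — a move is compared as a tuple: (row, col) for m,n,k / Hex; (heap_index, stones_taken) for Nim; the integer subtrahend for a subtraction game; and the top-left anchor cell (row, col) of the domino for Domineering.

PV length from [(3,0)]: 1 ply

[(3,0)] O move#1: h0:-1:-1/(2,0), h0:-2:-1/(1,0), h0:-3:+1/(0,0)*
[(0,0)] end (terminal -1, X#2); searched (3,0) to 6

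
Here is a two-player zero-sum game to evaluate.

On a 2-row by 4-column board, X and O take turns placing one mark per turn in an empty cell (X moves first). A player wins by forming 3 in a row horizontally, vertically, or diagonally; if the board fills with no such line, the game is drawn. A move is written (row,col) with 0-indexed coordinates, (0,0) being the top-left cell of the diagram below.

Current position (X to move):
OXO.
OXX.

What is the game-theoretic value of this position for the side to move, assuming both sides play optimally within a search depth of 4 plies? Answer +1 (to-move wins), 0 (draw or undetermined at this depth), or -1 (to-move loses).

value(OXO./OXX., X) = +1

p1 X@[OXO./OXX.]: (0,3)[OXOX/OXX.]+0 (1,3)[OXO./OXXX]+1*
p2 O@[OXO./OXXX] terminal -1; root [OXO./OXX.] d4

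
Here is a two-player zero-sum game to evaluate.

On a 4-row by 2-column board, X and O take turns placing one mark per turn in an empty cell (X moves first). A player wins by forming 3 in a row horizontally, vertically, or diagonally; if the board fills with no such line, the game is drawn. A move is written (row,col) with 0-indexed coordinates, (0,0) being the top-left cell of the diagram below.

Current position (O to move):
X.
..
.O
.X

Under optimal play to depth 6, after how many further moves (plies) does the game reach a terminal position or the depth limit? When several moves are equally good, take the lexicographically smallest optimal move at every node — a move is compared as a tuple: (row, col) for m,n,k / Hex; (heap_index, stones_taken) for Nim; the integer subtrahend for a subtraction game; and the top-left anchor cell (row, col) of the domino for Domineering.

PV length from [X./../.O/.X]: 5 plies

p1 O@[X./../.O/.X]: (0,1)[XO/../.O/.X]+0* (1,0)[X./O./.O/.X]+0 (1,1)[X./.O/.O/.X]+0 (2,0)[X./../OO/.X]+0 (3,0)[X./../.O/OX]+0
p2 X@[XO/../.O/.X]: (1,0)[XO/X./.O/.X]-1 (1,1)[XO/.X/.O/.X]+0* (2,0)[XO/../XO/.X]-1 (3,0)[XO/../.O/XX]-1
p3 O@[XO/.X/.O/.X]: (1,0)[XO/OX/.O/.X]+0* (2,0)[XO/.X/OO/.X]+0 (3,0)[XO/.X/.O/OX]+0
p4 X@[XO/OX/.O/.X]: (2,0)[XO/OX/XO/.X]+0* (3,0)[XO/OX/.O/XX]+0
p5 O@[XO/OX/XO/.X]: (3,0)[XO/OX/XO/OX]+0*
p6 X@[XO/OX/XO/OX] terminal +0; root [X./../.O/.X] d6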